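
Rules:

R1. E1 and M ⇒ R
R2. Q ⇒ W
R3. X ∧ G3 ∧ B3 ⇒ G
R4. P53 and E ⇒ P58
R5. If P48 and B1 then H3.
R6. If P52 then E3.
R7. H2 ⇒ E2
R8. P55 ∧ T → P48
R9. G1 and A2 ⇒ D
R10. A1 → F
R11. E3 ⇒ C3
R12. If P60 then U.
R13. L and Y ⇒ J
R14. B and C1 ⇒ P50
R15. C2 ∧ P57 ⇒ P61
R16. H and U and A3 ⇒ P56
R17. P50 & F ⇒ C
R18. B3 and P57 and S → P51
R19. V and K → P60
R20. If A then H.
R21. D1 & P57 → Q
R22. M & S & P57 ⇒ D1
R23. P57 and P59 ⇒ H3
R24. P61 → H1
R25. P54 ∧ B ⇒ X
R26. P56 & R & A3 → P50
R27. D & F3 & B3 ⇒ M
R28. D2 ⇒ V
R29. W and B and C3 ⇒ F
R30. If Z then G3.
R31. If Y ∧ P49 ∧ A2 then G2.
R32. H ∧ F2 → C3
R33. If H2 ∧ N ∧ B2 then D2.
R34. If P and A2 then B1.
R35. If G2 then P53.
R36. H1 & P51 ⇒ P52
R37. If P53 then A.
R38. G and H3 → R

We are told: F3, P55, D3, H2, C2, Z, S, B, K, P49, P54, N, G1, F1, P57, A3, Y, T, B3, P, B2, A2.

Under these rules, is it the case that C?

Yes

P48  (by R8: P55, T)
D  (by R9: G1, A2)
P61  (by R15: C2, P57)
P51  (by R18: B3, P57, S)
H1  (by R24: P61)
X  (by R25: P54, B)
M  (by R27: D, F3, B3)
G3  (by R30: Z)
G2  (by R31: Y, P49, A2)
D2  (by R33: H2, N, B2)
B1  (by R34: P, A2)
P53  (by R35: G2)
P52  (by R36: H1, P51)
A  (by R37: P53)
G  (by R3: X, G3, B3)
H3  (by R5: P48, B1)
E3  (by R6: P52)
C3  (by R11: E3)
H  (by R20: A)
D1  (by R22: M, S, P57)
V  (by R28: D2)
R  (by R38: G, H3)
P60  (by R19: V, K)
Q  (by R21: D1, P57)
W  (by R2: Q)
U  (by R12: P60)
P56  (by R16: H, U, A3)
P50  (by R26: P56, R, A3)
F  (by R29: W, B, C3)
C  (by R17: P50, F)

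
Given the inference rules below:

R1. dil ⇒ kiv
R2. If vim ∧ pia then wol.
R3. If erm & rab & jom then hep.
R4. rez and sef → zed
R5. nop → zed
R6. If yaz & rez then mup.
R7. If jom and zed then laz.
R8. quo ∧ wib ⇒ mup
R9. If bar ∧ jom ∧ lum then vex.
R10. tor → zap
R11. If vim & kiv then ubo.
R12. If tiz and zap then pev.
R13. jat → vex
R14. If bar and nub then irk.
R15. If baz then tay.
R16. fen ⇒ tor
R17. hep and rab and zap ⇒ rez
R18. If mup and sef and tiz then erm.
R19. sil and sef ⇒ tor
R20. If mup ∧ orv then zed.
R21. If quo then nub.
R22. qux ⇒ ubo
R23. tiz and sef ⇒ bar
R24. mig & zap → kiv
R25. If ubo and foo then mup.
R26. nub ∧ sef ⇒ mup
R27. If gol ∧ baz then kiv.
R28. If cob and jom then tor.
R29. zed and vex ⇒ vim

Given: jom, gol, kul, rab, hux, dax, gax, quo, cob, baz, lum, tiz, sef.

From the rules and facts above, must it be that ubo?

nub  (by R21: quo)
bar  (by R23: tiz, sef)
mup  (by R26: nub, sef)
kiv  (by R27: gol, baz)
tor  (by R28: cob, jom)
vex  (by R9: bar, jom, lum)
zap  (by R10: tor)
erm  (by R18: mup, sef, tiz)
hep  (by R3: erm, rab, jom)
rez  (by R17: hep, rab, zap)
zed  (by R4: rez, sef)
vim  (by R29: zed, vex)
ubo  (by R11: vim, kiv)

Yes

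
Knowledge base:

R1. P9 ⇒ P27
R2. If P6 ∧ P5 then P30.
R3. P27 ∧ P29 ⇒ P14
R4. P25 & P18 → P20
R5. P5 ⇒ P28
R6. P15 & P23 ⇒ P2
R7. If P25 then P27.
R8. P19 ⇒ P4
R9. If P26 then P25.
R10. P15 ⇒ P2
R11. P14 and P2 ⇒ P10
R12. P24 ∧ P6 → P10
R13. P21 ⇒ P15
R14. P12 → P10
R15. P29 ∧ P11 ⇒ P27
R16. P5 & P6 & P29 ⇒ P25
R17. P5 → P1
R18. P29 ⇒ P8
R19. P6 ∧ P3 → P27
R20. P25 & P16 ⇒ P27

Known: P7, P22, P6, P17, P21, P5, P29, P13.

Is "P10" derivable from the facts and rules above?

P15  (by R13: P21)
P25  (by R16: P5, P6, P29)
P27  (by R7: P25)
P2  (by R10: P15)
P14  (by R3: P27, P29)
P10  (by R11: P14, P2)

Yes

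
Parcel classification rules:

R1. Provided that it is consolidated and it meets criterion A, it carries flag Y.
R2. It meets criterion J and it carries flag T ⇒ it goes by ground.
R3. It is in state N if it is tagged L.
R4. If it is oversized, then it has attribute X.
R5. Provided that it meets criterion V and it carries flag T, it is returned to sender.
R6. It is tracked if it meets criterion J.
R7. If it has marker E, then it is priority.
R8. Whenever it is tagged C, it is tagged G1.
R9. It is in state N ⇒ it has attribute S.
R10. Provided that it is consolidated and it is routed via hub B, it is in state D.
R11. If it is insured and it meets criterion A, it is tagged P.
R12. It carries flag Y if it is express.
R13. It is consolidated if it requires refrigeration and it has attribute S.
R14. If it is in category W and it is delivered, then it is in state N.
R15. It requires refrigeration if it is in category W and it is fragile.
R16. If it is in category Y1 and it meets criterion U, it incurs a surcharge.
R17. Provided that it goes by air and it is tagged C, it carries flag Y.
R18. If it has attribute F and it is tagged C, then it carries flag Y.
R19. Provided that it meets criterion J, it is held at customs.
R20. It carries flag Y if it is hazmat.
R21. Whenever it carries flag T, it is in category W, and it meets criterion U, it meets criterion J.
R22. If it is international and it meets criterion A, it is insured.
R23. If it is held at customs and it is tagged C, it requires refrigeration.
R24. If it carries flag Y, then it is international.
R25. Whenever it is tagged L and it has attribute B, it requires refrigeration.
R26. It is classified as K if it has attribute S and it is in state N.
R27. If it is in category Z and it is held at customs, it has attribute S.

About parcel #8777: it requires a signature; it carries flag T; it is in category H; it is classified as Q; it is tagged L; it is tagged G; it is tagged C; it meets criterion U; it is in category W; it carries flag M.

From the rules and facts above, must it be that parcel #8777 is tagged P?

Forward chaining from the given facts derives: is in state N, is tagged G1, has attribute S, meets criterion J, is classified as K, goes by ground, is tracked, is held at customs, requires refrigeration, is consolidated.
The only rule concluding "it is tagged P" is R11, which needs "it is insured"; that is never established.

No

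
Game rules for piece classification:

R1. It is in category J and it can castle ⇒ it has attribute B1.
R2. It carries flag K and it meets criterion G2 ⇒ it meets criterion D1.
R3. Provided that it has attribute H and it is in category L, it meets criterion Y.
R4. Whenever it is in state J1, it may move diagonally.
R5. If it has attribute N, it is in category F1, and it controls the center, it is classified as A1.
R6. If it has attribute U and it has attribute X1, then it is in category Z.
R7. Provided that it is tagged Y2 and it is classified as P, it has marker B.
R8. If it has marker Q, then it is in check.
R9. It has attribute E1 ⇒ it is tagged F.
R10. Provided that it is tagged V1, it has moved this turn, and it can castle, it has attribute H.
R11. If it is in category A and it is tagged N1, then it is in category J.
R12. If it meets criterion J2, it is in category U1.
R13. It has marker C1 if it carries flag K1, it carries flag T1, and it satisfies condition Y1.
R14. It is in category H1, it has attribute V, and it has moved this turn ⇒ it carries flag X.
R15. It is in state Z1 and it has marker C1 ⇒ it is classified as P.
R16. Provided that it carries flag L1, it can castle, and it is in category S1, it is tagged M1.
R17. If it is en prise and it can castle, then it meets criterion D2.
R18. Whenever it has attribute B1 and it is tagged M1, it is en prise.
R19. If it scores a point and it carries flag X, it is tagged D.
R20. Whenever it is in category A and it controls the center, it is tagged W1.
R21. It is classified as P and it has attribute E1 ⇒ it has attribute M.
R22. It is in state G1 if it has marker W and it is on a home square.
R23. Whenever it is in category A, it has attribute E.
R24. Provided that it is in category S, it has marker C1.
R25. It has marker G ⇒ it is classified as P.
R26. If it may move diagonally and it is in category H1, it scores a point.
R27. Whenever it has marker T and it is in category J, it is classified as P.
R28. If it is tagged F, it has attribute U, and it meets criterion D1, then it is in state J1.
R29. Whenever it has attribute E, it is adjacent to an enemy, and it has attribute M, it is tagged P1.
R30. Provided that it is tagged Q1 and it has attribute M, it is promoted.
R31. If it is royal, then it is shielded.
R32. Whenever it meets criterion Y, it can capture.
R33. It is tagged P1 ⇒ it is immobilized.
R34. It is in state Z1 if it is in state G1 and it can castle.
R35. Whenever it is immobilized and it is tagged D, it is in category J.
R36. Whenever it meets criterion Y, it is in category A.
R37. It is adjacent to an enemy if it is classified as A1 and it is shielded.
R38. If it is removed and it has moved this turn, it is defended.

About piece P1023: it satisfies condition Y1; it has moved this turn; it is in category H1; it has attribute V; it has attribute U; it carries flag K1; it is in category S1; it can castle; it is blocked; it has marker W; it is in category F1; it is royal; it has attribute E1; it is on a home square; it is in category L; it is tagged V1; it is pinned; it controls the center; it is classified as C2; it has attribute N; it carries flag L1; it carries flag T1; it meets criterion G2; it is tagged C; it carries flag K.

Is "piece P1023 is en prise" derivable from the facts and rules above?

By R2 (it carries flag K, it meets criterion G2): it meets criterion D1.
By R5 (it has attribute N, it is in category F1, it controls the center): it is classified as A1.
By R9 (it has attribute E1): it is tagged F.
By R10 (it is tagged V1, it has moved this turn, it can castle): it has attribute H.
By R13 (it carries flag K1, it carries flag T1, it satisfies condition Y1): it has marker C1.
By R14 (it is in category H1, it has attribute V, it has moved this turn): it carries flag X.
By R16 (it carries flag L1, it can castle, it is in category S1): it is tagged M1.
By R22 (it has marker W, it is on a home square): it is in state G1.
By R28 (it is tagged F, it has attribute U, it meets criterion D1): it is in state J1.
By R31 (it is royal): it is shielded.
By R34 (it is in state G1, it can castle): it is in state Z1.
By R37 (it is classified as A1, it is shielded): it is adjacent to an enemy.
By R3 (it has attribute H, it is in category L): it meets criterion Y.
By R4 (it is in state J1): it may move diagonally.
By R15 (it is in state Z1, it has marker C1): it is classified as P.
By R21 (it is classified as P, it has attribute E1): it has attribute M.
By R26 (it may move diagonally, it is in category H1): it scores a point.
By R36 (it meets criterion Y): it is in category A.
By R19 (it scores a point, it carries flag X): it is tagged D.
By R23 (it is in category A): it has attribute E.
By R29 (it has attribute E, it is adjacent to an enemy, it has attribute M): it is tagged P1.
By R33 (it is tagged P1): it is immobilized.
By R35 (it is immobilized, it is tagged D): it is in category J.
By R1 (it is in category J, it can castle): it has attribute B1.
By R18 (it has attribute B1, it is tagged M1): it is en prise.

Yes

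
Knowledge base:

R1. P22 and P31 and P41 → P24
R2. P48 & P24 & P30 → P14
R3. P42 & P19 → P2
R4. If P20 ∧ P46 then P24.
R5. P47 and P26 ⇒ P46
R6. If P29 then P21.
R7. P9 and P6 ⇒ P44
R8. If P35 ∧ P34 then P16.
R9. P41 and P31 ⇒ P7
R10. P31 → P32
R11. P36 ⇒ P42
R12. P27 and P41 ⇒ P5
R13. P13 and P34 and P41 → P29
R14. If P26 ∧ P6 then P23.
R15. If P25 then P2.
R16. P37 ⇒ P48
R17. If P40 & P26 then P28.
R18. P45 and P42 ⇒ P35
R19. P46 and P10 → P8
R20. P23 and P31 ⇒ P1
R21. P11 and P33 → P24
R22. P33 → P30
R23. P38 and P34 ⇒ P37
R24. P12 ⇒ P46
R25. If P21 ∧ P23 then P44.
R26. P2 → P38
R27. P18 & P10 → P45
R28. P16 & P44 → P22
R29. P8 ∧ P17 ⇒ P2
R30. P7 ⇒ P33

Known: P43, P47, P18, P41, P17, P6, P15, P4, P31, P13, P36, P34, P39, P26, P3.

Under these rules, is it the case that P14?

No

Forward chaining from the given facts derives: P46, P7, P32, P42, P29, P23, P1, P33, P21, P30, P44.
The only rule concluding P14 is R2, which needs P48; that is never established.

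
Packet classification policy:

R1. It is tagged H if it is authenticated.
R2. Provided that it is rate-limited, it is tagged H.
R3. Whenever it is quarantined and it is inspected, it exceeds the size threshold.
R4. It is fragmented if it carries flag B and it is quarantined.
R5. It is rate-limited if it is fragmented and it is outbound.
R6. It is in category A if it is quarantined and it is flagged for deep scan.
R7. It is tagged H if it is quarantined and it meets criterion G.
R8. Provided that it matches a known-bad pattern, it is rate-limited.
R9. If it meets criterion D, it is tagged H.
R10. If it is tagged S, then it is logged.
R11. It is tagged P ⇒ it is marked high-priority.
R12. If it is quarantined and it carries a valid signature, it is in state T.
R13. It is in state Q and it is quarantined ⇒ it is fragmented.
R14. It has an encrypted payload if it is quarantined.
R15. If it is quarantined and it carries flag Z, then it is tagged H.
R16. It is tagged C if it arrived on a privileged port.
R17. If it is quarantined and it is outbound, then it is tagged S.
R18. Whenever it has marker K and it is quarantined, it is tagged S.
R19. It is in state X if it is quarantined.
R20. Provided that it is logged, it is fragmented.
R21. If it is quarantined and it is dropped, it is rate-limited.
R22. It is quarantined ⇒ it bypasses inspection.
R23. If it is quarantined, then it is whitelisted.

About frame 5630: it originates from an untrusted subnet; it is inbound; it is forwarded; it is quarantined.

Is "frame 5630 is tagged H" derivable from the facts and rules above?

No

Forward chaining from the given facts derives: has an encrypted payload, is in state X, bypasses inspection, is whitelisted.
Rules concluding "it is tagged H": R1 needs "it is authenticated"; R2 needs "it is rate-limited"; R7 needs "it meets criterion G"; R9 needs "it meets criterion D"; R15 needs "it carries flag Z" — none of these are established.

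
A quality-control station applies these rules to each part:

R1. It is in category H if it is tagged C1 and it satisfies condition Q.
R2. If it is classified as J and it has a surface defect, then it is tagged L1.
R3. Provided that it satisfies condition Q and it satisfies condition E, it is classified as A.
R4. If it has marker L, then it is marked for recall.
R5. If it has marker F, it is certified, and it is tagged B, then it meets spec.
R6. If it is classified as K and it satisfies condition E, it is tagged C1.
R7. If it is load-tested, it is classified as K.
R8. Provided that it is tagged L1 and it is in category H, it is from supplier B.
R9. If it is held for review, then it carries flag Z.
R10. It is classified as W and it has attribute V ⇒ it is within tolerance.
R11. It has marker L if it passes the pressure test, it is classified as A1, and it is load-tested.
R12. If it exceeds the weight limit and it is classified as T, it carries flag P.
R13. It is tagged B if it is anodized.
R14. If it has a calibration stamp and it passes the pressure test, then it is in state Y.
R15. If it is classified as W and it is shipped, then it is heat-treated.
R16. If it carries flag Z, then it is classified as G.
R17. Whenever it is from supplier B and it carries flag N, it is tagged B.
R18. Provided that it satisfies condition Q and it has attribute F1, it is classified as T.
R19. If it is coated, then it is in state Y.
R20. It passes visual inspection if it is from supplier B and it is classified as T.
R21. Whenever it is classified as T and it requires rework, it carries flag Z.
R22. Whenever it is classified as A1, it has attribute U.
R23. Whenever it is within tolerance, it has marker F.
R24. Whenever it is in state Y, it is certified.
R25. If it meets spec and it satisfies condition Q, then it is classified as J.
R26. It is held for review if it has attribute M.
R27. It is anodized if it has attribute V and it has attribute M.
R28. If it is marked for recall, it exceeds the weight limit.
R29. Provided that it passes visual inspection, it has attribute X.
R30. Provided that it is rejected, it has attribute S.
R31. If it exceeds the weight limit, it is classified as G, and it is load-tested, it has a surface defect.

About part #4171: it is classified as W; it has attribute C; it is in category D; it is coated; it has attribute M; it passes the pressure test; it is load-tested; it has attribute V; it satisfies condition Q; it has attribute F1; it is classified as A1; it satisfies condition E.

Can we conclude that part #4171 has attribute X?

By R7 (it is load-tested): it is classified as K.
By R10 (it is classified as W, it has attribute V): it is within tolerance.
By R11 (it passes the pressure test, it is classified as A1, it is load-tested): it has marker L.
By R18 (it satisfies condition Q, it has attribute F1): it is classified as T.
By R19 (it is coated): it is in state Y.
By R23 (it is within tolerance): it has marker F.
By R24 (it is in state Y): it is certified.
By R26 (it has attribute M): it is held for review.
By R27 (it has attribute V, it has attribute M): it is anodized.
By R4 (it has marker L): it is marked for recall.
By R6 (it is classified as K, it satisfies condition E): it is tagged C1.
By R9 (it is held for review): it carries flag Z.
By R13 (it is anodized): it is tagged B.
By R16 (it carries flag Z): it is classified as G.
By R28 (it is marked for recall): it exceeds the weight limit.
By R31 (it exceeds the weight limit, it is classified as G, it is load-tested): it has a surface defect.
By R1 (it is tagged C1, it satisfies condition Q): it is in category H.
By R5 (it has marker F, it is certified, it is tagged B): it meets spec.
By R25 (it meets spec, it satisfies condition Q): it is classified as J.
By R2 (it is classified as J, it has a surface defect): it is tagged L1.
By R8 (it is tagged L1, it is in category H): it is from supplier B.
By R20 (it is from supplier B, it is classified as T): it passes visual inspection.
By R29 (it passes visual inspection): it has attribute X.

Yes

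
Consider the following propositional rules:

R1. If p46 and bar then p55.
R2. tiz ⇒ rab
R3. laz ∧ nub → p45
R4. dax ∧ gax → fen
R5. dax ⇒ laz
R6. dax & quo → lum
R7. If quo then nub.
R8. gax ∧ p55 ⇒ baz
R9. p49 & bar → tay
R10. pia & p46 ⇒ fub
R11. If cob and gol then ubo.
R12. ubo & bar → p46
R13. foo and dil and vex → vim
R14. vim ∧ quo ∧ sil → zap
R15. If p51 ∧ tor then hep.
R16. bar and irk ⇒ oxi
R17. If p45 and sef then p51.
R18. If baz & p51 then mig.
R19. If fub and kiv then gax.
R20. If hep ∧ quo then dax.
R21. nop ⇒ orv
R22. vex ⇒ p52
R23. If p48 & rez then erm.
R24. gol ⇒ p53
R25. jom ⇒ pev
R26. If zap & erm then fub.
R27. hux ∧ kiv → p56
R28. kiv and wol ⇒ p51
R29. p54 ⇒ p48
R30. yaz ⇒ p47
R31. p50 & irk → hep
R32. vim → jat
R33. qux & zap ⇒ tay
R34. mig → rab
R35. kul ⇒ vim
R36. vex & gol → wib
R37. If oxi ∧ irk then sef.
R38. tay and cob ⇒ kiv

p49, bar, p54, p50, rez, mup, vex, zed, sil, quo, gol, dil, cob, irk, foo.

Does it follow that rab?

Yes

nub  (by R7: quo)
tay  (by R9: p49, bar)
ubo  (by R11: cob, gol)
p46  (by R12: ubo, bar)
vim  (by R13: foo, dil, vex)
zap  (by R14: vim, quo, sil)
oxi  (by R16: bar, irk)
p48  (by R29: p54)
hep  (by R31: p50, irk)
sef  (by R37: oxi, irk)
kiv  (by R38: tay, cob)
p55  (by R1: p46, bar)
dax  (by R20: hep, quo)
erm  (by R23: p48, rez)
fub  (by R26: zap, erm)
laz  (by R5: dax)
gax  (by R19: fub, kiv)
p45  (by R3: laz, nub)
baz  (by R8: gax, p55)
p51  (by R17: p45, sef)
mig  (by R18: baz, p51)
rab  (by R34: mig)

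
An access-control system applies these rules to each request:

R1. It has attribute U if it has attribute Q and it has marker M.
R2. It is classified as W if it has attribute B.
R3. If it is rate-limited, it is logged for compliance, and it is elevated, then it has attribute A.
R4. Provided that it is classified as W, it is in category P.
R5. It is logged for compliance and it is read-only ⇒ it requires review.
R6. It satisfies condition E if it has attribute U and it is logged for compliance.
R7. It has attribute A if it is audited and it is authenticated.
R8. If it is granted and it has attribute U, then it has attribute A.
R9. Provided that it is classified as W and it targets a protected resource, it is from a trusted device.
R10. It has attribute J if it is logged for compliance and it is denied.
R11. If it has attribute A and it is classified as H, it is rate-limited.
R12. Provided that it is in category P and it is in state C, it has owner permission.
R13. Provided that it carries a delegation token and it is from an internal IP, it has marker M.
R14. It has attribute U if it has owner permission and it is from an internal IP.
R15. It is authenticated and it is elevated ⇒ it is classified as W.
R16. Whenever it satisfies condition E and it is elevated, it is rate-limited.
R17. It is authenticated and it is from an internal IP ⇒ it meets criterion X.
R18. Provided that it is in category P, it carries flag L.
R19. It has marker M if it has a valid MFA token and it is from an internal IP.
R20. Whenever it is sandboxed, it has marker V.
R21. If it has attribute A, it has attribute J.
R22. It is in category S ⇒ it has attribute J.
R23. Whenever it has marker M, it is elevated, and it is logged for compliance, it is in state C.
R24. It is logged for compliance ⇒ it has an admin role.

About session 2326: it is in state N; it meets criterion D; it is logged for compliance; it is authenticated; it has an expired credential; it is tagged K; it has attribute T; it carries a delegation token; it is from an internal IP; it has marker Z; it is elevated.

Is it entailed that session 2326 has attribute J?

By R13 (it carries a delegation token, it is from an internal IP): it has marker M.
By R15 (it is authenticated, it is elevated): it is classified as W.
By R23 (it has marker M, it is elevated, it is logged for compliance): it is in state C.
By R4 (it is classified as W): it is in category P.
By R12 (it is in category P, it is in state C): it has owner permission.
By R14 (it has owner permission, it is from an internal IP): it has attribute U.
By R6 (it has attribute U, it is logged for compliance): it satisfies condition E.
By R16 (it satisfies condition E, it is elevated): it is rate-limited.
By R3 (it is rate-limited, it is logged for compliance, it is elevated): it has attribute A.
By R21 (it has attribute A): it has attribute J.

Yes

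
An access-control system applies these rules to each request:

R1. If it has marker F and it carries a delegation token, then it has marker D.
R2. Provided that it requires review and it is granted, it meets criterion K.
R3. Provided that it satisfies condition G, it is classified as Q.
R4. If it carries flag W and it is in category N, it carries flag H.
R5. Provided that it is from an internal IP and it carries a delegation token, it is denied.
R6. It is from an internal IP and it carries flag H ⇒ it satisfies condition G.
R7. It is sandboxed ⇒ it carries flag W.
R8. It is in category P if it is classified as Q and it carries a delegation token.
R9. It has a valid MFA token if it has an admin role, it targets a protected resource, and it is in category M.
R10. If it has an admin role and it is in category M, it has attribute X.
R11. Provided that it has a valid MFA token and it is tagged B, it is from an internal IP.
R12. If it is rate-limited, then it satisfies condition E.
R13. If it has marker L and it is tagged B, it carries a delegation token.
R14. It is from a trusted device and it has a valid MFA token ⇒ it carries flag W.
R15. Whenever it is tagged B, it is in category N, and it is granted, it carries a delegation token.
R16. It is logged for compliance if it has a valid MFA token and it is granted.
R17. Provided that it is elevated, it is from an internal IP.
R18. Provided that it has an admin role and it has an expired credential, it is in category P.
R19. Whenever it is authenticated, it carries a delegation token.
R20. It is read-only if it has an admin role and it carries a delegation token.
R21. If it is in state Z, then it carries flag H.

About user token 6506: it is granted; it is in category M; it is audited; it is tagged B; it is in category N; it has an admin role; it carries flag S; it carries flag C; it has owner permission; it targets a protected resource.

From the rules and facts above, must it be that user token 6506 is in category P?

Forward chaining from the given facts derives: has a valid MFA token, has attribute X, is from an internal IP, carries a delegation token, is logged for compliance, is read-only, is denied.
Rules concluding "it is in category P": R8 needs "it is classified as Q"; R18 needs "it has an expired credential" — none of these are established.

No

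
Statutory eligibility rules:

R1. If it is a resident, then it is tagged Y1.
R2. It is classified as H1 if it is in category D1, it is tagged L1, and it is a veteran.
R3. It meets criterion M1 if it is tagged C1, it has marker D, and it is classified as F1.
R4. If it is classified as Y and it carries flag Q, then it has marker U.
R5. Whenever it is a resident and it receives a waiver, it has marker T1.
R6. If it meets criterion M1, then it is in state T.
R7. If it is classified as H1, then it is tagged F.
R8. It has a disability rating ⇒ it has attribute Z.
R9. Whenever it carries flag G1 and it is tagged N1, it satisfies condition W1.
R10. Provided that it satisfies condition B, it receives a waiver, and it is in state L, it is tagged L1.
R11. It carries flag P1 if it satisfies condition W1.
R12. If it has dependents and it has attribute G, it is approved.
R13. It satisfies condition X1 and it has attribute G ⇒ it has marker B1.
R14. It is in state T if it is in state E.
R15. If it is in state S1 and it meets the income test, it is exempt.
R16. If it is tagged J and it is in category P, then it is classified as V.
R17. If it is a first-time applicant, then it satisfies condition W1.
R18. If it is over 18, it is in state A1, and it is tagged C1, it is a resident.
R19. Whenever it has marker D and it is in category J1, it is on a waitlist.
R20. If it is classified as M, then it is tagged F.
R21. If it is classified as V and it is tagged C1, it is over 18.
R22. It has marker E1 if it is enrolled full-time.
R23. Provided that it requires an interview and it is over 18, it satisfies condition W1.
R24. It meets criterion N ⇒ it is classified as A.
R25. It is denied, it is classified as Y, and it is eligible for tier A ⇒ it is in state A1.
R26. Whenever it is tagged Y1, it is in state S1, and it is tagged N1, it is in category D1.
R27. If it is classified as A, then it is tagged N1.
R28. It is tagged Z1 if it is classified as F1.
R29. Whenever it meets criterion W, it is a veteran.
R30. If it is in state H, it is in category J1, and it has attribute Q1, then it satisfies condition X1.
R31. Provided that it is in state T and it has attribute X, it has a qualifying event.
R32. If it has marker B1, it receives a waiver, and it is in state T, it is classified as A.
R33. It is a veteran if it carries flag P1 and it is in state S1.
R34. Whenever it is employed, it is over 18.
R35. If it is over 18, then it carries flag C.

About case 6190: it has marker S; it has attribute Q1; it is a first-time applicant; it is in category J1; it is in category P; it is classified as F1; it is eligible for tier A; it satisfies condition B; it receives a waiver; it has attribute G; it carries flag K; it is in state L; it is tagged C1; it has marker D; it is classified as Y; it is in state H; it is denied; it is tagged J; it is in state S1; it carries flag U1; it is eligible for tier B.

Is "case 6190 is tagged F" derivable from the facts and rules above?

Yes

By R3 (it is tagged C1, it has marker D, it is classified as F1): it meets criterion M1.
By R6 (it meets criterion M1): it is in state T.
By R10 (it satisfies condition B, it receives a waiver, it is in state L): it is tagged L1.
By R16 (it is tagged J, it is in category P): it is classified as V.
By R17 (it is a first-time applicant): it satisfies condition W1.
By R21 (it is classified as V, it is tagged C1): it is over 18.
By R25 (it is denied, it is classified as Y, it is eligible for tier A): it is in state A1.
By R30 (it is in state H, it is in category J1, it has attribute Q1): it satisfies condition X1.
By R11 (it satisfies condition W1): it carries flag P1.
By R13 (it satisfies condition X1, it has attribute G): it has marker B1.
By R18 (it is over 18, it is in state A1, it is tagged C1): it is a resident.
By R32 (it has marker B1, it receives a waiver, it is in state T): it is classified as A.
By R33 (it carries flag P1, it is in state S1): it is a veteran.
By R1 (it is a resident): it is tagged Y1.
By R27 (it is classified as A): it is tagged N1.
By R26 (it is tagged Y1, it is in state S1, it is tagged N1): it is in category D1.
By R2 (it is in category D1, it is tagged L1, it is a veteran): it is classified as H1.
By R7 (it is classified as H1): it is tagged F.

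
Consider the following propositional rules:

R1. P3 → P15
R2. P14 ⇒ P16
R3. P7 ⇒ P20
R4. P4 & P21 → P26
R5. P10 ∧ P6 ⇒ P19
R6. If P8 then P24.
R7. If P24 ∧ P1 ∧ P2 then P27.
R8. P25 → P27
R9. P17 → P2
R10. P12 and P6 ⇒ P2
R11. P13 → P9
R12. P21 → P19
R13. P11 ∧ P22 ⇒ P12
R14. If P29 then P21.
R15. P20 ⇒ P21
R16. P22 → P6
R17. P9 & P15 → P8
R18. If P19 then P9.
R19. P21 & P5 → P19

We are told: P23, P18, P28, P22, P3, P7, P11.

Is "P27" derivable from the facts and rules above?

No

Forward chaining from the given facts derives: P15, P20, P12, P21, P6, P2, P19, P9, P8, P24.
Rules concluding P27: R7 needs P1; R8 needs P25 — none of these are established.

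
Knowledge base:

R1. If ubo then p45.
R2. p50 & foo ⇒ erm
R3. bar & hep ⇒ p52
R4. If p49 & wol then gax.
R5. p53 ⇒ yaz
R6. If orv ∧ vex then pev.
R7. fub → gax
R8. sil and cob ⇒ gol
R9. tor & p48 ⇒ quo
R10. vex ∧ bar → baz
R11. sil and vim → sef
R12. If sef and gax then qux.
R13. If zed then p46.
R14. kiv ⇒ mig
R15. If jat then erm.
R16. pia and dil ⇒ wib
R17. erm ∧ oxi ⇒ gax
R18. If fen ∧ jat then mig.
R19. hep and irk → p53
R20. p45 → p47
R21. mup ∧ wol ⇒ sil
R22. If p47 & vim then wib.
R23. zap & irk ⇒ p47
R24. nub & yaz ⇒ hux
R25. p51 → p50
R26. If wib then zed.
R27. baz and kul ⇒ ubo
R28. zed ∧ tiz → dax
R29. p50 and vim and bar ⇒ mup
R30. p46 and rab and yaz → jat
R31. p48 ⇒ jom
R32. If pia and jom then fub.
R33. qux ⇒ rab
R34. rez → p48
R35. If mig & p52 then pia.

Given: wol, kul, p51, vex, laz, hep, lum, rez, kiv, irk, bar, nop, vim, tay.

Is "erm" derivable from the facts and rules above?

Yes

p52  (by R3: bar, hep)
baz  (by R10: vex, bar)
mig  (by R14: kiv)
p53  (by R19: hep, irk)
p50  (by R25: p51)
ubo  (by R27: baz, kul)
mup  (by R29: p50, vim, bar)
p48  (by R34: rez)
pia  (by R35: mig, p52)
p45  (by R1: ubo)
yaz  (by R5: p53)
p47  (by R20: p45)
sil  (by R21: mup, wol)
wib  (by R22: p47, vim)
zed  (by R26: wib)
jom  (by R31: p48)
fub  (by R32: pia, jom)
gax  (by R7: fub)
sef  (by R11: sil, vim)
qux  (by R12: sef, gax)
p46  (by R13: zed)
rab  (by R33: qux)
jat  (by R30: p46, rab, yaz)
erm  (by R15: jat)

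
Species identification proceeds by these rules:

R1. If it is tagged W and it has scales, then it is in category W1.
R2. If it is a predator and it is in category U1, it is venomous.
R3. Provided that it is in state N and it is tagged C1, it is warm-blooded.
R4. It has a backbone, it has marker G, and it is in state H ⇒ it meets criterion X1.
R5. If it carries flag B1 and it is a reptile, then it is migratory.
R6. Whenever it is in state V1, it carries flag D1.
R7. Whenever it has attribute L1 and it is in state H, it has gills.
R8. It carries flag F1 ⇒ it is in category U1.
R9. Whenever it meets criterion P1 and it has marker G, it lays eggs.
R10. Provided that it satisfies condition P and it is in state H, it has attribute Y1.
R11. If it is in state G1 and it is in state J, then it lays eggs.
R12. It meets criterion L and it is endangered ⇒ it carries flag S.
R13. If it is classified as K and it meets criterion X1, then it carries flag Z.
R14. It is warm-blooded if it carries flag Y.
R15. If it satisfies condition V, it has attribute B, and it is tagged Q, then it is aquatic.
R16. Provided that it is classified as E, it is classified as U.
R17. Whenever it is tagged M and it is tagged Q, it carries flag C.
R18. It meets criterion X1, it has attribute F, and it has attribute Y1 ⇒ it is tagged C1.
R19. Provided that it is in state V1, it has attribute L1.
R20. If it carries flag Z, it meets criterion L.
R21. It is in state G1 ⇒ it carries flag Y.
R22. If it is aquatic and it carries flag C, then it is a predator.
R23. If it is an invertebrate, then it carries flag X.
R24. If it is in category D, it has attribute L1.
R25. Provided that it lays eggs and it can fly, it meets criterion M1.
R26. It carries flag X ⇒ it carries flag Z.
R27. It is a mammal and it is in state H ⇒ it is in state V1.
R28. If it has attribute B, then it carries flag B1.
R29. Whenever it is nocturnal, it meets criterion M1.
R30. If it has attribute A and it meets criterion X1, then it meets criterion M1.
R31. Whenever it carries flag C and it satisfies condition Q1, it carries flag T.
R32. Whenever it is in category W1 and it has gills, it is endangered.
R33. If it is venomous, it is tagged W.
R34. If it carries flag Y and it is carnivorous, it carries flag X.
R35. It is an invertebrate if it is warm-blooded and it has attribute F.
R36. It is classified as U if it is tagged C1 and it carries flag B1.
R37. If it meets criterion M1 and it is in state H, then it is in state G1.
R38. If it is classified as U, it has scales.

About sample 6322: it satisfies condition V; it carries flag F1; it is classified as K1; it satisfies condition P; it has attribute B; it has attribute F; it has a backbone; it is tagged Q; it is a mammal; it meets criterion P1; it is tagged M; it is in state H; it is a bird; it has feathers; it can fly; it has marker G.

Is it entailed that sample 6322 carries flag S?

Yes

By R4 (it has a backbone, it has marker G, it is in state H): it meets criterion X1.
By R8 (it carries flag F1): it is in category U1.
By R9 (it meets criterion P1, it has marker G): it lays eggs.
By R10 (it satisfies condition P, it is in state H): it has attribute Y1.
By R15 (it satisfies condition V, it has attribute B, it is tagged Q): it is aquatic.
By R17 (it is tagged M, it is tagged Q): it carries flag C.
By R18 (it meets criterion X1, it has attribute F, it has attribute Y1): it is tagged C1.
By R22 (it is aquatic, it carries flag C): it is a predator.
By R25 (it lays eggs, it can fly): it meets criterion M1.
By R27 (it is a mammal, it is in state H): it is in state V1.
By R28 (it has attribute B): it carries flag B1.
By R36 (it is tagged C1, it carries flag B1): it is classified as U.
By R37 (it meets criterion M1, it is in state H): it is in state G1.
By R38 (it is classified as U): it has scales.
By R2 (it is a predator, it is in category U1): it is venomous.
By R19 (it is in state V1): it has attribute L1.
By R21 (it is in state G1): it carries flag Y.
By R33 (it is venomous): it is tagged W.
By R1 (it is tagged W, it has scales): it is in category W1.
By R7 (it has attribute L1, it is in state H): it has gills.
By R14 (it carries flag Y): it is warm-blooded.
By R32 (it is in category W1, it has gills): it is endangered.
By R35 (it is warm-blooded, it has attribute F): it is an invertebrate.
By R23 (it is an invertebrate): it carries flag X.
By R26 (it carries flag X): it carries flag Z.
By R20 (it carries flag Z): it meets criterion L.
By R12 (it meets criterion L, it is endangered): it carries flag S.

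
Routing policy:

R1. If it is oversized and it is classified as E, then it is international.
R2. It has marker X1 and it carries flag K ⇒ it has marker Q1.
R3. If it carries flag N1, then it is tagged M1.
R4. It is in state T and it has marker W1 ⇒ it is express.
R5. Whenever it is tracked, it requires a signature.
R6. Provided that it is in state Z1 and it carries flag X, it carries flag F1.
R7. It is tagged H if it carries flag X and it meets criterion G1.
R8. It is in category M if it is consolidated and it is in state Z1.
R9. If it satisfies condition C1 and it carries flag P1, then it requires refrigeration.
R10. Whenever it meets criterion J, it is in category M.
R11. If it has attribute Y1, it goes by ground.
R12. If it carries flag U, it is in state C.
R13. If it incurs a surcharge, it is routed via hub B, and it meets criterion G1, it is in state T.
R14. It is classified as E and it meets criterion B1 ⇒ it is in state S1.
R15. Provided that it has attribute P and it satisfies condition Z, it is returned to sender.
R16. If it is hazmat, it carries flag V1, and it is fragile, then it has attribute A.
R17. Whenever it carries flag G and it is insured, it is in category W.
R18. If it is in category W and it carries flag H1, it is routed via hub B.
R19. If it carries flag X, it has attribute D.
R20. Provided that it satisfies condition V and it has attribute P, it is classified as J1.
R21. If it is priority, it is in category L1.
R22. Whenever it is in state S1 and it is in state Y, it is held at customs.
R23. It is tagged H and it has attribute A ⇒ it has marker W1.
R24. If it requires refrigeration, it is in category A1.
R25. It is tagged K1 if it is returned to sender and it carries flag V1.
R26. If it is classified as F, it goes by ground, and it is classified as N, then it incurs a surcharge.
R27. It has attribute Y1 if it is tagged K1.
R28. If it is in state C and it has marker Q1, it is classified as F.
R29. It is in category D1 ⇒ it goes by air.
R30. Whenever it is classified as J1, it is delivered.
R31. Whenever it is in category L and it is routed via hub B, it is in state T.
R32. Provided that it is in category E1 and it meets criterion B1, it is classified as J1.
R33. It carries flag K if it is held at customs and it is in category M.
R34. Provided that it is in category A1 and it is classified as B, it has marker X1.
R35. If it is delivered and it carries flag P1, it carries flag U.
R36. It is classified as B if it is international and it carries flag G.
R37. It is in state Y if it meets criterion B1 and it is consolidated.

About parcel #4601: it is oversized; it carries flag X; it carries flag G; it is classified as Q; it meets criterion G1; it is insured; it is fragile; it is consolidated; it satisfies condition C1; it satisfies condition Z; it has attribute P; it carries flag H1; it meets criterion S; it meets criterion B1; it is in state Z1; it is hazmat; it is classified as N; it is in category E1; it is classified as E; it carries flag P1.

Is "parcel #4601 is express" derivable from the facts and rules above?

Forward chaining from the given facts derives: is international, carries flag F1, is tagged H, is in category M, requires refrigeration, is in state S1, is returned to sender, is in category W, is routed via hub B, has attribute D, is in category A1, is classified as J1, is classified as B, is in state Y, is held at customs, is delivered, carries flag K, has marker X1, carries flag U, has marker Q1, is in state C, is classified as F.
The only rule concluding "it is express" is R4, which needs "it is in state T"; that is never established.

No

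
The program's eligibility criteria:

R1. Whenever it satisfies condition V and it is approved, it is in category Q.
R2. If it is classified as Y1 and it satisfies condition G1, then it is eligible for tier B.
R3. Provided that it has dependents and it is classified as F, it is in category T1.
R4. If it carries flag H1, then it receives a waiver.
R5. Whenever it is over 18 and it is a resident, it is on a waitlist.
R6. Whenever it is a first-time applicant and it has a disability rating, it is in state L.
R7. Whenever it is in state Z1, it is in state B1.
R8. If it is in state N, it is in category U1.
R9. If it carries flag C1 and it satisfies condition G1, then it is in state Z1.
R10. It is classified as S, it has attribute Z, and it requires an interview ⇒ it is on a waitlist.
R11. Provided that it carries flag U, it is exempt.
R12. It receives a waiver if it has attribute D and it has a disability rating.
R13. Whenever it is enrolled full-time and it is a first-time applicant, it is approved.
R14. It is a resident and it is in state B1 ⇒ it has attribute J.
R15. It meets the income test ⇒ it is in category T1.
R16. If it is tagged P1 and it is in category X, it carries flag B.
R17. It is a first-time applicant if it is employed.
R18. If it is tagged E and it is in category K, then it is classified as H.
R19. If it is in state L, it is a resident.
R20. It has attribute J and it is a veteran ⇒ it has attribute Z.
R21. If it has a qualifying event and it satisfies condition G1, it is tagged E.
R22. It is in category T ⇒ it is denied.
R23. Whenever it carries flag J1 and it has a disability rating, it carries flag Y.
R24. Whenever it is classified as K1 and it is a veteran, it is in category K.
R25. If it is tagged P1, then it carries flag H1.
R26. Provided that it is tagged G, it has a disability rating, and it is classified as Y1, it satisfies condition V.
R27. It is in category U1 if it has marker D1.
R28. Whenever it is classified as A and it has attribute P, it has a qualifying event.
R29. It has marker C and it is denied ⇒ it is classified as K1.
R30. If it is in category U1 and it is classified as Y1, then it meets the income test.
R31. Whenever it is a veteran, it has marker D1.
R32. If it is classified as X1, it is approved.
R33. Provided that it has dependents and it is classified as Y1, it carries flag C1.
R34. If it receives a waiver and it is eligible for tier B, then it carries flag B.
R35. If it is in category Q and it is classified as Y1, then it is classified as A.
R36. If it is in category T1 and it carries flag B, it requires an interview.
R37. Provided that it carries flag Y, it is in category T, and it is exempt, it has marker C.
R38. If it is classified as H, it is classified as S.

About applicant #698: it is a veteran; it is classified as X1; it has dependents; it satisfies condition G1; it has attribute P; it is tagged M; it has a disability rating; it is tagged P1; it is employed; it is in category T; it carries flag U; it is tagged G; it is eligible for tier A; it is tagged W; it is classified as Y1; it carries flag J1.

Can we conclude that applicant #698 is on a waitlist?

By R2 (it is classified as Y1, it satisfies condition G1): it is eligible for tier B.
By R11 (it carries flag U): it is exempt.
By R17 (it is employed): it is a first-time applicant.
By R22 (it is in category T): it is denied.
By R23 (it carries flag J1, it has a disability rating): it carries flag Y.
By R25 (it is tagged P1): it carries flag H1.
By R26 (it is tagged G, it has a disability rating, it is classified as Y1): it satisfies condition V.
By R31 (it is a veteran): it has marker D1.
By R32 (it is classified as X1): it is approved.
By R33 (it has dependents, it is classified as Y1): it carries flag C1.
By R37 (it carries flag Y, it is in category T, it is exempt): it has marker C.
By R1 (it satisfies condition V, it is approved): it is in category Q.
By R4 (it carries flag H1): it receives a waiver.
By R6 (it is a first-time applicant, it has a disability rating): it is in state L.
By R9 (it carries flag C1, it satisfies condition G1): it is in state Z1.
By R19 (it is in state L): it is a resident.
By R27 (it has marker D1): it is in category U1.
By R29 (it has marker C, it is denied): it is classified as K1.
By R30 (it is in category U1, it is classified as Y1): it meets the income test.
By R34 (it receives a waiver, it is eligible for tier B): it carries flag B.
By R35 (it is in category Q, it is classified as Y1): it is classified as A.
By R7 (it is in state Z1): it is in state B1.
By R14 (it is a resident, it is in state B1): it has attribute J.
By R15 (it meets the income test): it is in category T1.
By R20 (it has attribute J, it is a veteran): it has attribute Z.
By R24 (it is classified as K1, it is a veteran): it is in category K.
By R28 (it is classified as A, it has attribute P): it has a qualifying event.
By R36 (it is in category T1, it carries flag B): it requires an interview.
By R21 (it has a qualifying event, it satisfies condition G1): it is tagged E.
By R18 (it is tagged E, it is in category K): it is classified as H.
By R38 (it is classified as H): it is classified as S.
By R10 (it is classified as S, it has attribute Z, it requires an interview): it is on a waitlist.

Yes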